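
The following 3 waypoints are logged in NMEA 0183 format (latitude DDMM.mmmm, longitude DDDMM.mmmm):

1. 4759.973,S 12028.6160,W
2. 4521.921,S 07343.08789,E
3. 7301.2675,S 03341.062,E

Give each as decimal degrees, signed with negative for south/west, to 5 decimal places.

Point 1:
  Lat: degrees = first 2 digits = 47, minutes = 59.973; 47 + 59.973/60 = 47.999550
  S → negative
  λ: degrees = first 3 digits = 120, minutes = 28.616; 120 + 28.616/60 = 120.476933
  hemisphere W, so the sign is −
Point 2:
  Latitude: split at 2 digits → 45° and 21.921′; 45 + 21.921/60 = 45.365350
  hemisphere S, so the sign is −
  λ: split at 3 digits → 073° and 43.08789′; 73 + 43.08789/60 = 73.718132
  E → positive
Point 3:
  φ: split at 2 digits → 73° and 1.2675′; 73 + 1.2675/60 = 73.021125
  S ⇒ negate
  Longitude: degrees = first 3 digits = 33, minutes = 41.062; 33 + 41.062/60 = 33.684367
  E → positive

1. -47.99955, -120.47693
2. -45.36535, 73.71813
3. -73.02113, 33.68437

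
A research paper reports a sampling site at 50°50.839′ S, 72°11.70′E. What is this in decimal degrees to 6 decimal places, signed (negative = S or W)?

-50.847317, 72.195000

φ: 50.839′ = 0.847317°; total 50.8473167
S ⇒ negate
Lon: 11.7′ = 0.195000°; total 72.1950000
E ⇒ keep positive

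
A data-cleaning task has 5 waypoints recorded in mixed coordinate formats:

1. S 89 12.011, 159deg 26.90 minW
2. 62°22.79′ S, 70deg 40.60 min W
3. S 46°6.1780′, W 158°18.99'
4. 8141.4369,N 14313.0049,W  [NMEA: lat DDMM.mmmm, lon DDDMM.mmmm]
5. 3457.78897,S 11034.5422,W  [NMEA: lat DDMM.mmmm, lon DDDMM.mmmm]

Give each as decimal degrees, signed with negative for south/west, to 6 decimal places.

1. -89.200183, -159.448333
2. -62.379833, -70.676667
3. -46.102967, -158.316500
4. 81.690615, -143.216748
5. -34.963150, -110.575703

Point 1:
  Lat: 12.011′ = 0.200183°; total 89.2001833
  hemisphere S, so the sign is −
  λ: 26.9′ = 0.448333°; total 159.4483333
  W → negative
Point 2:
  φ: 62 + 22.79/60 = 62.3798333
  S → negative
  λ: 70 + 40.6/60 = 70.6766667
  W → negative
Point 3:
  φ: 46 + 6.178/60 = 46.1029667
  S ⇒ negate
  Longitude: 18.99′ = 0.316500°; total 158.3165000
  W ⇒ negate
Point 4:
  φ: split at 2 digits → 81° and 41.4369′; 81 + 41.4369/60 = 81.6906150
  N → positive
  Longitude: degrees = first 3 digits = 143, minutes = 13.0049; 143 + 13.0049/60 = 143.2167483
  hemisphere W, so the sign is −
Point 5:
  Lat: degrees = first 2 digits = 34, minutes = 57.78897; 34 + 57.78897/60 = 34.9631495
  S → negative
  Longitude: split at 3 digits → 110° and 34.5422′; 110 + 34.5422/60 = 110.5757033
  hemisphere W, so the sign is −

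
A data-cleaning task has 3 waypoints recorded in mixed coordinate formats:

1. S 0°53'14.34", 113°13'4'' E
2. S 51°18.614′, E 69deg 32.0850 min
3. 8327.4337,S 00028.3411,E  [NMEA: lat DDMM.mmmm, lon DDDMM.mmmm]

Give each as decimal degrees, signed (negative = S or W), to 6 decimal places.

Point 1:
  Latitude: 0° + 53/60 + 14.34/3600 = 0 + 0.883333 + 0.003983 = 0.8873167
  S ⇒ negate
  Longitude: 113° + 13/60 + 4/3600 = 113 + 0.216667 + 0.001111 = 113.2177778
  E → positive
Point 2:
  φ: 18.614′ = 0.310233°; total 51.3102333
  hemisphere S, so the sign is −
  λ: 69 + 32.085/60 = 69.5347500
  E ⇒ keep positive
Point 3:
  Lat: split at 2 digits → 83° and 27.4337′; 83 + 27.4337/60 = 83.4572283
  hemisphere S, so the sign is −
  Longitude: degrees = first 3 digits = 0, minutes = 28.3411; 0 + 28.3411/60 = 0.4723517
  E ⇒ keep positive

1. -0.887317, 113.217778
2. -51.310233, 69.534750
3. -83.457228, 0.472352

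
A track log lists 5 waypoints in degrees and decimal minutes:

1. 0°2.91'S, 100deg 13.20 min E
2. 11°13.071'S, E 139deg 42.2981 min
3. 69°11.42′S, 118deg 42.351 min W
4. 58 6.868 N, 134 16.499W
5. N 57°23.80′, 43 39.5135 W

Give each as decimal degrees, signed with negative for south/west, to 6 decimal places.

Point 1:
  φ: 0 + 2.91/60 = 0.0485000
  hemisphere S, so the sign is −
  λ: 100 + 13.2/60 = 100.2200000
  E ⇒ keep positive
Point 2:
  Latitude: 13.071′ = 0.217850°; total 11.2178500
  S → negative
  Lon: 139 + 42.2981/60 = 139.7049683
  E → positive
Point 3:
  Lat: 69 + 11.42/60 = 69.1903333
  hemisphere S, so the sign is −
  λ: 42.351′ = 0.705850°; total 118.7058500
  hemisphere W, so the sign is −
Point 4:
  Latitude: 6.868′ = 0.114467°; total 58.1144667
  N → positive
  λ: 134 + 16.499/60 = 134.2749833
  W ⇒ negate
Point 5:
  Latitude: 23.8′ = 0.396667°; total 57.3966667
  N ⇒ keep positive
  Lon: 43 + 39.5135/60 = 43.6585583
  W ⇒ negate

1. -0.048500, 100.220000
2. -11.217850, 139.704968
3. -69.190333, -118.705850
4. 58.114467, -134.274983
5. 57.396667, -43.658558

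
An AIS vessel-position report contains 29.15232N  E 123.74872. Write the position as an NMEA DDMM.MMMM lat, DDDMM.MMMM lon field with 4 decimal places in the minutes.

φ: 29° + 0.152320 × 60 = 29° 9.139200′
Lon: fractional part 0.748720 → 44.923200 minutes

2909.1392,N / 12344.9232,E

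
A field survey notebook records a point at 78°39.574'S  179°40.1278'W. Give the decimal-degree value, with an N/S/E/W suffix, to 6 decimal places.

78.659567° S, 179.668797° W

φ: 39.574′ = 0.659567°; total 78.6595667
Lon: 179 + 40.1278/60 = 179.6687967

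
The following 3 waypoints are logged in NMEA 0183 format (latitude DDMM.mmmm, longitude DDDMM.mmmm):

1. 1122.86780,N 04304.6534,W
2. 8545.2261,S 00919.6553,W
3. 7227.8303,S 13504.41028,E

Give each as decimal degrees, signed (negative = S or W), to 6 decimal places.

Point 1:
  Lat: split at 2 digits → 11° and 22.8678′; 11 + 22.8678/60 = 11.3811300
  N ⇒ keep positive
  λ: split at 3 digits → 043° and 4.6534′; 43 + 4.6534/60 = 43.0775567
  hemisphere W, so the sign is −
Point 2:
  Lat: split at 2 digits → 85° and 45.2261′; 85 + 45.2261/60 = 85.7537683
  hemisphere S, so the sign is −
  λ: split at 3 digits → 009° and 19.6553′; 9 + 19.6553/60 = 9.3275883
  W → negative
Point 3:
  φ: split at 2 digits → 72° and 27.8303′; 72 + 27.8303/60 = 72.4638383
  S ⇒ negate
  Longitude: split at 3 digits → 135° and 4.41028′; 135 + 4.41028/60 = 135.0735047
  E ⇒ keep positive

1. 11.381130, -43.077557
2. -85.753768, -9.327588
3. -72.463838, 135.073505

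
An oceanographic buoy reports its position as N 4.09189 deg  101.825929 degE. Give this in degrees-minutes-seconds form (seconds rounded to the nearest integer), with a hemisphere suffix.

4°05′31″ N, 101°49′33″ E

φ: 0.091890 × 60 = 5.51340′ → 5′, remainder × 60 = 30.80″
Longitude: 0.825929 × 60 = 49.55574′ → 49′, remainder × 60 = 33.34″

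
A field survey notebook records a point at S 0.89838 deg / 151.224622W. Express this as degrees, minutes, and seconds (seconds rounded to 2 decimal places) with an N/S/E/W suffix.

0°53′54.17″ S, 151°13′28.64″ W

Latitude: 0.898380° → 53.90280′; 0.90280 × 60 = 54.1680″
λ: 0.224622 × 60 = 13.47732′ → 13′, remainder × 60 = 28.6392″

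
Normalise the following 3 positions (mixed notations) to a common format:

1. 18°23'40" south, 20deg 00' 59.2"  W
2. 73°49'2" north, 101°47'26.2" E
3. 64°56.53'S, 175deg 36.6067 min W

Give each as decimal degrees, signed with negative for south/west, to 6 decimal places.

1. -18.394444, -20.016444
2. 73.817222, 101.790611
3. -64.942167, -175.610112

Point 1:
  Lat: 18 + 23/60 + 40/3600 = 18.3944444
  S → negative
  Longitude: 20 + 0/60 + 59.2/3600 = 20.0164444
  hemisphere W, so the sign is −
Point 2:
  Latitude: 73° + 49/60 + 2/3600 = 73 + 0.816667 + 0.000556 = 73.8172222
  N ⇒ keep positive
  Lon: 101° + 47/60 + 26.2/3600 = 101 + 0.783333 + 0.007278 = 101.7906111
  E ⇒ keep positive
Point 3:
  Lat: 56.53′ = 0.942167°; total 64.9421667
  S ⇒ negate
  Lon: 175 + 36.6067/60 = 175.6101117
  W ⇒ negate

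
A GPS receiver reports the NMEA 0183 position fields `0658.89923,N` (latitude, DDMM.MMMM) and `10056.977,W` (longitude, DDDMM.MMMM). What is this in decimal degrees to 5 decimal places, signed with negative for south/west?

6.98165, -100.94962

φ: split at 2 digits → 06° and 58.89923′; 6 + 58.89923/60 = 6.981654
N → positive
Lon: split at 3 digits → 100° and 56.977′; 100 + 56.977/60 = 100.949617
W ⇒ negate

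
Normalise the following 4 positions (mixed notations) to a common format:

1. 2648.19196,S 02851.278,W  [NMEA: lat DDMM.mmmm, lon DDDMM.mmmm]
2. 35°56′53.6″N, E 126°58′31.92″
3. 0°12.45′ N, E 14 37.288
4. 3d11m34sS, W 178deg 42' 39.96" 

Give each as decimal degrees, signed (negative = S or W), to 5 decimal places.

1. -26.80320, -28.85463
2. 35.94822, 126.97553
3. 0.20750, 14.62147
4. -3.19278, -178.71110

Point 1:
  φ: degrees = first 2 digits = 26, minutes = 48.19196; 26 + 48.19196/60 = 26.803199
  hemisphere S, so the sign is −
  Longitude: degrees = first 3 digits = 28, minutes = 51.278; 28 + 51.278/60 = 28.854633
  hemisphere W, so the sign is −
Point 2:
  Latitude: 56′ + 53.6″ = 56.89333′; 35 + 56.89333/60 = 35.948222
  N ⇒ keep positive
  λ: 126 + 58/60 + 31.92/3600 = 126.975533
  E → positive
Point 3:
  Latitude: 12.45′ = 0.207500°; total 0.207500
  N → positive
  Longitude: 37.288′ = 0.621467°; total 14.621467
  E ⇒ keep positive
Point 4:
  Lat: 3° + 11/60 + 34/3600 = 3 + 0.183333 + 0.009444 = 3.192778
  hemisphere S, so the sign is −
  λ: 178 + 42/60 + 39.96/3600 = 178.711100
  hemisphere W, so the sign is −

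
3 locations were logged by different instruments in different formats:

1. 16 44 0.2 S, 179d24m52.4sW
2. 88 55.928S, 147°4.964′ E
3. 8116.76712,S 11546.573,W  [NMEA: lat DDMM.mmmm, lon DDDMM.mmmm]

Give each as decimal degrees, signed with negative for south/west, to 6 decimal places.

Point 1:
  Latitude: 16 + 44/60 + 0.2/3600 = 16.7333889
  hemisphere S, so the sign is −
  λ: 179° + 24/60 + 52.4/3600 = 179 + 0.400000 + 0.014556 = 179.4145556
  W → negative
Point 2:
  φ: 55.928′ = 0.932133°; total 88.9321333
  hemisphere S, so the sign is −
  λ: 147 + 4.964/60 = 147.0827333
  E ⇒ keep positive
Point 3:
  Lat: split at 2 digits → 81° and 16.76712′; 81 + 16.76712/60 = 81.2794520
  S ⇒ negate
  Longitude: degrees = first 3 digits = 115, minutes = 46.573; 115 + 46.573/60 = 115.7762167
  hemisphere W, so the sign is −

1. -16.733389, -179.414556
2. -88.932133, 147.082733
3. -81.279452, -115.776217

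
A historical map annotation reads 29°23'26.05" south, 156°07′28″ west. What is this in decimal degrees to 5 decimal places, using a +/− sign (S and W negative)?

φ: 29° + 23/60 + 26.05/3600 = 29 + 0.383333 + 0.007236 = 29.390569
S → negative
λ: 156 + 7/60 + 28/3600 = 156.124444
hemisphere W, so the sign is −

-29.39057, -156.12444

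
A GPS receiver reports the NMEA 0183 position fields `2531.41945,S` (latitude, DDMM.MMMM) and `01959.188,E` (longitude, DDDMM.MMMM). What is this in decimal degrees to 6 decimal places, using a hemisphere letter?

25.523658° S, 19.986467° E

Lat: degrees = first 2 digits = 25, minutes = 31.41945; 25 + 31.41945/60 = 25.5236575
Longitude: degrees = first 3 digits = 19, minutes = 59.188; 19 + 59.188/60 = 19.9864667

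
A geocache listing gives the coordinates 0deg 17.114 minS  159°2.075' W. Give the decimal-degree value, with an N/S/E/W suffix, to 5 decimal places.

Latitude: 17.114′ = 0.285233°; total 0.285233
Longitude: 2.075′ = 0.034583°; total 159.034583

0.28523° S, 159.03458° W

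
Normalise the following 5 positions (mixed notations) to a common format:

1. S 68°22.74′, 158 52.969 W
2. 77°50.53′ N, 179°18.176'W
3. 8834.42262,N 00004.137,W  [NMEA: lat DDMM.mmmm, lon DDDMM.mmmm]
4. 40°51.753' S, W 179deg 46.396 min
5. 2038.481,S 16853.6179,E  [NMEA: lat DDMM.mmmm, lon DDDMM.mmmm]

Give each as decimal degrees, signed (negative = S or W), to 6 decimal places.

1. -68.379000, -158.882817
2. 77.842167, -179.302933
3. 88.573710, -0.068950
4. -40.862550, -179.773267
5. -20.641350, 168.893632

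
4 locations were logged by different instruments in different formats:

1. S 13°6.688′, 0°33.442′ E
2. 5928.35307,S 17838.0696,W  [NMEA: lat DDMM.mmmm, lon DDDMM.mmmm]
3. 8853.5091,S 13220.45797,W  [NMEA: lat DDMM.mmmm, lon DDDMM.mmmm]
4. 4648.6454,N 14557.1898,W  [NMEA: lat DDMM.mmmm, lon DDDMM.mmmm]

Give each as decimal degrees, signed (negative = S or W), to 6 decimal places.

Point 1:
  Latitude: 13 + 6.688/60 = 13.1114667
  S → negative
  Lon: 33.442′ = 0.557367°; total 0.5573667
  E ⇒ keep positive
Point 2:
  φ: degrees = first 2 digits = 59, minutes = 28.35307; 59 + 28.35307/60 = 59.4725512
  S ⇒ negate
  λ: degrees = first 3 digits = 178, minutes = 38.0696; 178 + 38.0696/60 = 178.6344933
  hemisphere W, so the sign is −
Point 3:
  Latitude: split at 2 digits → 88° and 53.5091′; 88 + 53.5091/60 = 88.8918183
  S ⇒ negate
  Longitude: degrees = first 3 digits = 132, minutes = 20.45797; 132 + 20.45797/60 = 132.3409662
  hemisphere W, so the sign is −
Point 4:
  φ: degrees = first 2 digits = 46, minutes = 48.6454; 46 + 48.6454/60 = 46.8107567
  N → positive
  λ: split at 3 digits → 145° and 57.1898′; 145 + 57.1898/60 = 145.9531633
  W ⇒ negate

1. -13.111467, 0.557367
2. -59.472551, -178.634493
3. -88.891818, -132.340966
4. 46.810757, -145.953163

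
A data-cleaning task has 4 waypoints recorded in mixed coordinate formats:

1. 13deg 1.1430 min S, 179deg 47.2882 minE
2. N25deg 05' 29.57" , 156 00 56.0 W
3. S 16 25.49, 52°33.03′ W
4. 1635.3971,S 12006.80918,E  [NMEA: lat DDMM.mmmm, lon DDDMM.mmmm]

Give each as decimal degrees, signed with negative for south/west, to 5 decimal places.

1. -13.01905, 179.78814
2. 25.09155, -156.01556
3. -16.42483, -52.55050
4. -16.58995, 120.11349

Point 1:
  Latitude: 1.143′ = 0.019050°; total 13.019050
  S → negative
  λ: 47.2882′ = 0.788137°; total 179.788137
  E ⇒ keep positive
Point 2:
  Latitude: 25° + 5/60 + 29.57/3600 = 25 + 0.083333 + 0.008214 = 25.091547
  N ⇒ keep positive
  Longitude: 0′ + 56″ = 0.93333′; 156 + 0.93333/60 = 156.015556
  W → negative
Point 3:
  Lat: 16 + 25.49/60 = 16.424833
  hemisphere S, so the sign is −
  Lon: 52 + 33.03/60 = 52.550500
  W → negative
Point 4:
  φ: split at 2 digits → 16° and 35.3971′; 16 + 35.3971/60 = 16.589952
  hemisphere S, so the sign is −
  Lon: degrees = first 3 digits = 120, minutes = 6.80918; 120 + 6.80918/60 = 120.113486
  E ⇒ keep positive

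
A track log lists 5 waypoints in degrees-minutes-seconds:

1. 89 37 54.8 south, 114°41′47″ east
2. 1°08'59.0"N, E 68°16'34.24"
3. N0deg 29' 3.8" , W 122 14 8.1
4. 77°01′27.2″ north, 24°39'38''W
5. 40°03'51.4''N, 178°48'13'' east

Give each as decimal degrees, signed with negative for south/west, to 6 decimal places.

Point 1:
  Latitude: 37′ + 54.8″ = 37.91333′; 89 + 37.91333/60 = 89.6318889
  S → negative
  Lon: 41′ + 47″ = 41.78333′; 114 + 41.78333/60 = 114.6963889
  E → positive
Point 2:
  Lat: 1 + 8/60 + 59/3600 = 1.1497222
  N → positive
  Longitude: 68° + 16/60 + 34.24/3600 = 68 + 0.266667 + 0.009511 = 68.2761778
  E ⇒ keep positive
Point 3:
  Lat: 0° + 29/60 + 3.8/3600 = 0 + 0.483333 + 0.001056 = 0.4843889
  N → positive
  Longitude: 14′ + 8.1″ = 14.13500′; 122 + 14.13500/60 = 122.2355833
  W → negative
Point 4:
  Lat: 77° + 1/60 + 27.2/3600 = 77 + 0.016667 + 0.007556 = 77.0242222
  N ⇒ keep positive
  Lon: 24 + 39/60 + 38/3600 = 24.6605556
  W ⇒ negate
Point 5:
  Latitude: 40° + 3/60 + 51.4/3600 = 40 + 0.050000 + 0.014278 = 40.0642778
  N ⇒ keep positive
  λ: 48′ + 13″ = 48.21667′; 178 + 48.21667/60 = 178.8036111
  E ⇒ keep positive

1. -89.631889, 114.696389
2. 1.149722, 68.276178
3. 0.484389, -122.235583
4. 77.024222, -24.660556
5. 40.064278, 178.803611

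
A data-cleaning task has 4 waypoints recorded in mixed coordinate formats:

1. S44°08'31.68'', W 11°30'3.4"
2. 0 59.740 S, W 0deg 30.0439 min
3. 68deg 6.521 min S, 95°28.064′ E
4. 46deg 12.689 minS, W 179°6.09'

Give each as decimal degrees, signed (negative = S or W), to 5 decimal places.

Point 1:
  Lat: 44° + 8/60 + 31.68/3600 = 44 + 0.133333 + 0.008800 = 44.142133
  hemisphere S, so the sign is −
  Lon: 11 + 30/60 + 3.4/3600 = 11.500944
  W ⇒ negate
Point 2:
  φ: 0 + 59.74/60 = 0.995667
  S → negative
  λ: 30.0439′ = 0.500732°; total 0.500732
  W ⇒ negate
Point 3:
  Lat: 68 + 6.521/60 = 68.108683
  S → negative
  Longitude: 28.064′ = 0.467733°; total 95.467733
  E → positive
Point 4:
  φ: 46 + 12.689/60 = 46.211483
  hemisphere S, so the sign is −
  Longitude: 179 + 6.09/60 = 179.101500
  W → negative

1. -44.14213, -11.50094
2. -0.99567, -0.50073
3. -68.10868, 95.46773
4. -46.21148, -179.10150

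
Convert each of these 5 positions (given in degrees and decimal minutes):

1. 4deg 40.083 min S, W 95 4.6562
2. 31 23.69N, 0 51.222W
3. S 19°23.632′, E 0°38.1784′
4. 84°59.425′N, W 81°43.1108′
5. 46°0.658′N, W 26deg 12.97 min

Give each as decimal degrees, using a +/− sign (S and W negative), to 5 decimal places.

Point 1:
  φ: 40.083′ = 0.668050°; total 4.668050
  S → negative
  Longitude: 4.6562′ = 0.077603°; total 95.077603
  hemisphere W, so the sign is −
Point 2:
  Lat: 31 + 23.69/60 = 31.394833
  N → positive
  Longitude: 0 + 51.222/60 = 0.853700
  W ⇒ negate
Point 3:
  Latitude: 19 + 23.632/60 = 19.393867
  S ⇒ negate
  Lon: 0 + 38.1784/60 = 0.636307
  E ⇒ keep positive
Point 4:
  φ: 59.425′ = 0.990417°; total 84.990417
  N → positive
  Longitude: 43.1108′ = 0.718513°; total 81.718513
  hemisphere W, so the sign is −
Point 5:
  φ: 0.658′ = 0.010967°; total 46.010967
  N ⇒ keep positive
  Longitude: 26 + 12.97/60 = 26.216167
  hemisphere W, so the sign is −

1. -4.66805, -95.07760
2. 31.39483, -0.85370
3. -19.39387, 0.63631
4. 84.99042, -81.71851
5. 46.01097, -26.21617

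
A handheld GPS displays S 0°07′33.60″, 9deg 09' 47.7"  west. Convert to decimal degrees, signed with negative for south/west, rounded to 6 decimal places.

Latitude: 0° + 7/60 + 33.6/3600 = 0 + 0.116667 + 0.009333 = 0.1260000
S ⇒ negate
Longitude: 9′ + 47.7″ = 9.79500′; 9 + 9.79500/60 = 9.1632500
hemisphere W, so the sign is −

-0.126000, -9.163250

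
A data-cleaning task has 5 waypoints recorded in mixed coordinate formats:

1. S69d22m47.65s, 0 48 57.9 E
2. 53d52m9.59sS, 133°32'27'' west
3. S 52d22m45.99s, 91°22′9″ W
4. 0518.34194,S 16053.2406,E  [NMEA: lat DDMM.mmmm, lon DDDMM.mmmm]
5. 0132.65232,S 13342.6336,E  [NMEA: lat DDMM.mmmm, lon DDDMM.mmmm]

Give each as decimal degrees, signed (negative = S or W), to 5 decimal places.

1. -69.37990, 0.81608
2. -53.86933, -133.54083
3. -52.37944, -91.36917
4. -5.30570, 160.88734
5. -1.54421, 133.71056

Point 1:
  φ: 22′ + 47.65″ = 22.79417′; 69 + 22.79417/60 = 69.379903
  S ⇒ negate
  Longitude: 0° + 48/60 + 57.9/3600 = 0 + 0.800000 + 0.016083 = 0.816083
  E ⇒ keep positive
Point 2:
  φ: 52′ + 9.59″ = 52.15983′; 53 + 52.15983/60 = 53.869331
  S ⇒ negate
  Longitude: 32′ + 27″ = 32.45000′; 133 + 32.45000/60 = 133.540833
  hemisphere W, so the sign is −
Point 3:
  Lat: 52 + 22/60 + 45.99/3600 = 52.379442
  S → negative
  Longitude: 91 + 22/60 + 9/3600 = 91.369167
  W ⇒ negate
Point 4:
  φ: split at 2 digits → 05° and 18.34194′; 5 + 18.34194/60 = 5.305699
  S → negative
  λ: split at 3 digits → 160° and 53.2406′; 160 + 53.2406/60 = 160.887343
  E ⇒ keep positive
Point 5:
  Lat: split at 2 digits → 01° and 32.65232′; 1 + 32.65232/60 = 1.544205
  S → negative
  Longitude: degrees = first 3 digits = 133, minutes = 42.6336; 133 + 42.6336/60 = 133.710560
  E → positive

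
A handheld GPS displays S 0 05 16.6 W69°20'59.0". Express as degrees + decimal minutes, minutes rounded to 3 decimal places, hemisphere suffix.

Lat: seconds/60 = 0.27667; minutes = 5 + 0.27667 = 5.27667
Longitude: seconds/60 = 0.98333; minutes = 20 + 0.98333 = 20.98333

0° 5.277′ S, 69° 20.983′ W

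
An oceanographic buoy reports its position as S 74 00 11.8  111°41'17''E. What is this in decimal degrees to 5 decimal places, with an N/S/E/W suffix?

74.00328° S, 111.68806° E

φ: 0′ + 11.8″ = 0.19667′; 74 + 0.19667/60 = 74.003278
λ: 111 + 41/60 + 17/3600 = 111.688056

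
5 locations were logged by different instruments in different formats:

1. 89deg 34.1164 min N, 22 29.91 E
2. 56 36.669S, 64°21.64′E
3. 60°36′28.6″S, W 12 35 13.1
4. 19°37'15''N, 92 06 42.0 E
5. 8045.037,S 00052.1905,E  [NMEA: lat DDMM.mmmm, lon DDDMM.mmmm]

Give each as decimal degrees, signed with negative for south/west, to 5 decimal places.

1. 89.56861, 22.49850
2. -56.61115, 64.36067
3. -60.60794, -12.58697
4. 19.62083, 92.11167
5. -80.75062, 0.86984

Point 1:
  Lat: 89 + 34.1164/60 = 89.568607
  N → positive
  λ: 22 + 29.91/60 = 22.498500
  E → positive
Point 2:
  Lat: 56 + 36.669/60 = 56.611150
  S ⇒ negate
  λ: 21.64′ = 0.360667°; total 64.360667
  E → positive
Point 3:
  Lat: 60 + 36/60 + 28.6/3600 = 60.607944
  S ⇒ negate
  Lon: 12 + 35/60 + 13.1/3600 = 12.586972
  hemisphere W, so the sign is −
Point 4:
  Latitude: 19 + 37/60 + 15/3600 = 19.620833
  N → positive
  Longitude: 92° + 6/60 + 42/3600 = 92 + 0.100000 + 0.011667 = 92.111667
  E ⇒ keep positive
Point 5:
  Lat: degrees = first 2 digits = 80, minutes = 45.037; 80 + 45.037/60 = 80.750617
  S ⇒ negate
  Longitude: split at 3 digits → 000° and 52.1905′; 0 + 52.1905/60 = 0.869842
  E ⇒ keep positive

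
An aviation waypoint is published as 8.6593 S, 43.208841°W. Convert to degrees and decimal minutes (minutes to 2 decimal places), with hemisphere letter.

Lat: fractional part 0.659300 → 39.5580 minutes
Longitude: fractional part 0.208841 → 12.5305 minutes

8° 39.56′ S, 43° 12.53′ W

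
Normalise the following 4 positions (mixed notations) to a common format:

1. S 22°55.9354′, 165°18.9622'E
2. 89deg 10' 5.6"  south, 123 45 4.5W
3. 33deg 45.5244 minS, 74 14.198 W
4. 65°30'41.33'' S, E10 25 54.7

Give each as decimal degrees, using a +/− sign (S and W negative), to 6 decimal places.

1. -22.932257, 165.316037
2. -89.168222, -123.751250
3. -33.758740, -74.236633
4. -65.511481, 10.431861

Point 1:
  Lat: 22 + 55.9354/60 = 22.9322567
  S ⇒ negate
  λ: 165 + 18.9622/60 = 165.3160367
  E ⇒ keep positive
Point 2:
  φ: 10′ + 5.6″ = 10.09333′; 89 + 10.09333/60 = 89.1682222
  S → negative
  Longitude: 45′ + 4.5″ = 45.07500′; 123 + 45.07500/60 = 123.7512500
  hemisphere W, so the sign is −
Point 3:
  Lat: 45.5244′ = 0.758740°; total 33.7587400
  hemisphere S, so the sign is −
  λ: 74 + 14.198/60 = 74.2366333
  W ⇒ negate
Point 4:
  φ: 65 + 30/60 + 41.33/3600 = 65.5114806
  S → negative
  Lon: 25′ + 54.7″ = 25.91167′; 10 + 25.91167/60 = 10.4318611
  E → positive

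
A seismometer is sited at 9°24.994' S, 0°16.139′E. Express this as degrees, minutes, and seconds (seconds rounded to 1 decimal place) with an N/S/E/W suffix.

9°24′59.6″ S, 0°16′8.3″ E

Lat: fractional minutes 0.99400 × 60 = 59.640″
Longitude: fractional minutes 0.13900 × 60 = 8.340″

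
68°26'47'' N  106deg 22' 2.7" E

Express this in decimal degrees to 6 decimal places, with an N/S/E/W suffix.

Lat: 68 + 26/60 + 47/3600 = 68.4463889
Lon: 106° + 22/60 + 2.7/3600 = 106 + 0.366667 + 0.000750 = 106.3674167

68.446389° N, 106.367417° E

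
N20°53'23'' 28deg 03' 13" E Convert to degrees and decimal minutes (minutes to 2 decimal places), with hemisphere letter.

Lat: 53 + 23/60 = 53.3833′
Lon: seconds/60 = 0.21667; minutes = 3 + 0.21667 = 3.2167

20° 53.38′ N, 28° 3.22′ E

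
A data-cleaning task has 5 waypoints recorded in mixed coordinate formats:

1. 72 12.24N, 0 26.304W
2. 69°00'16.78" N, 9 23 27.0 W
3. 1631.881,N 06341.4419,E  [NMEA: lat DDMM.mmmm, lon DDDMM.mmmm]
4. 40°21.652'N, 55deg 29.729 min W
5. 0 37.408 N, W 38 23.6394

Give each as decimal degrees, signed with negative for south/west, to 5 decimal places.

1. 72.20400, -0.43840
2. 69.00466, -9.39083
3. 16.53135, 63.69070
4. 40.36087, -55.49548
5. 0.62347, -38.39399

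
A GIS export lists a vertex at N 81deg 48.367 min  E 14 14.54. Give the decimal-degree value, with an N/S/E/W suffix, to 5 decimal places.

Latitude: 81 + 48.367/60 = 81.806117
λ: 14 + 14.54/60 = 14.242333

81.80612° N, 14.24233° E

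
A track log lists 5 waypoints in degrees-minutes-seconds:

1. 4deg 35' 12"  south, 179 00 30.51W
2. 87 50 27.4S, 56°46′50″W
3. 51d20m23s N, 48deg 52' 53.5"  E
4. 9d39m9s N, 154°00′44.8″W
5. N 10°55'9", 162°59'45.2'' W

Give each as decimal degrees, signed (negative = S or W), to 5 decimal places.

1. -4.58667, -179.00848
2. -87.84094, -56.78056
3. 51.33972, 48.88153
4. 9.65250, -154.01244
5. 10.91917, -162.99589

Point 1:
  Latitude: 35′ + 12″ = 35.20000′; 4 + 35.20000/60 = 4.586667
  S → negative
  Lon: 179° + 0/60 + 30.51/3600 = 179 + 0.000000 + 0.008475 = 179.008475
  W → negative
Point 2:
  φ: 87 + 50/60 + 27.4/3600 = 87.840944
  S ⇒ negate
  λ: 56° + 46/60 + 50/3600 = 56 + 0.766667 + 0.013889 = 56.780556
  W ⇒ negate
Point 3:
  Latitude: 20′ + 23″ = 20.38333′; 51 + 20.38333/60 = 51.339722
  N → positive
  λ: 48° + 52/60 + 53.5/3600 = 48 + 0.866667 + 0.014861 = 48.881528
  E → positive
Point 4:
  φ: 9° + 39/60 + 9/3600 = 9 + 0.650000 + 0.002500 = 9.652500
  N ⇒ keep positive
  Lon: 154 + 0/60 + 44.8/3600 = 154.012444
  W → negative
Point 5:
  Latitude: 10° + 55/60 + 9/3600 = 10 + 0.916667 + 0.002500 = 10.919167
  N → positive
  Longitude: 162 + 59/60 + 45.2/3600 = 162.995889
  W → negative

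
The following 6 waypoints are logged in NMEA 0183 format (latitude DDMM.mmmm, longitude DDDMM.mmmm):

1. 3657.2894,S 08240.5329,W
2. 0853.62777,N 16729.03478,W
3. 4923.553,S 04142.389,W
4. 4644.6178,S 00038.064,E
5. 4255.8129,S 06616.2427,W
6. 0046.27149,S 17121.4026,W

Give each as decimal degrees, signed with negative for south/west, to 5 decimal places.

1. -36.95482, -82.67555
2. 8.89380, -167.48391
3. -49.39255, -41.70648
4. -46.74363, 0.63440
5. -42.93022, -66.27071
6. -0.77119, -171.35671

Point 1:
  Lat: split at 2 digits → 36° and 57.2894′; 36 + 57.2894/60 = 36.954823
  hemisphere S, so the sign is −
  Lon: split at 3 digits → 082° and 40.5329′; 82 + 40.5329/60 = 82.675548
  W → negative
Point 2:
  φ: degrees = first 2 digits = 8, minutes = 53.62777; 8 + 53.62777/60 = 8.893796
  N ⇒ keep positive
  Lon: split at 3 digits → 167° and 29.03478′; 167 + 29.03478/60 = 167.483913
  W ⇒ negate
Point 3:
  Lat: split at 2 digits → 49° and 23.553′; 49 + 23.553/60 = 49.392550
  hemisphere S, so the sign is −
  λ: split at 3 digits → 041° and 42.389′; 41 + 42.389/60 = 41.706483
  hemisphere W, so the sign is −
Point 4:
  φ: degrees = first 2 digits = 46, minutes = 44.6178; 46 + 44.6178/60 = 46.743630
  hemisphere S, so the sign is −
  λ: degrees = first 3 digits = 0, minutes = 38.064; 0 + 38.064/60 = 0.634400
  E → positive
Point 5:
  Lat: split at 2 digits → 42° and 55.8129′; 42 + 55.8129/60 = 42.930215
  hemisphere S, so the sign is −
  Lon: degrees = first 3 digits = 66, minutes = 16.2427; 66 + 16.2427/60 = 66.270712
  W → negative
Point 6:
  Latitude: degrees = first 2 digits = 0, minutes = 46.27149; 0 + 46.27149/60 = 0.771192
  hemisphere S, so the sign is −
  Longitude: degrees = first 3 digits = 171, minutes = 21.4026; 171 + 21.4026/60 = 171.356710
  W ⇒ negate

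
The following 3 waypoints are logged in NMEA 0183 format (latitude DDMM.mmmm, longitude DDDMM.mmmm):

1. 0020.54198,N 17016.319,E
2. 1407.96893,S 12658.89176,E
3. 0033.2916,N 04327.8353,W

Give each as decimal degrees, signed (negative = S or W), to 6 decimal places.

Point 1:
  Latitude: split at 2 digits → 00° and 20.54198′; 0 + 20.54198/60 = 0.3423663
  N ⇒ keep positive
  Longitude: split at 3 digits → 170° and 16.319′; 170 + 16.319/60 = 170.2719833
  E ⇒ keep positive
Point 2:
  Lat: split at 2 digits → 14° and 7.96893′; 14 + 7.96893/60 = 14.1328155
  S ⇒ negate
  Longitude: split at 3 digits → 126° and 58.89176′; 126 + 58.89176/60 = 126.9815293
  E ⇒ keep positive
Point 3:
  Latitude: split at 2 digits → 00° and 33.2916′; 0 + 33.2916/60 = 0.5548600
  N ⇒ keep positive
  Lon: split at 3 digits → 043° and 27.8353′; 43 + 27.8353/60 = 43.4639217
  W ⇒ negate

1. 0.342366, 170.271983
2. -14.132816, 126.981529
3. 0.554860, -43.463922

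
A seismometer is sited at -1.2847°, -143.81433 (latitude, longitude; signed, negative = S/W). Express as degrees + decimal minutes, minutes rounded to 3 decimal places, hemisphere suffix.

1° 17.082′ S, 143° 48.860′ W

Latitude is negative → S; |value| = 1.284700
φ: 1° + 0.284700 × 60 = 1° 17.08200′
Longitude is negative → W; |value| = 143.814330
Longitude: minutes = (143.814330 − 143) × 60 = 48.85980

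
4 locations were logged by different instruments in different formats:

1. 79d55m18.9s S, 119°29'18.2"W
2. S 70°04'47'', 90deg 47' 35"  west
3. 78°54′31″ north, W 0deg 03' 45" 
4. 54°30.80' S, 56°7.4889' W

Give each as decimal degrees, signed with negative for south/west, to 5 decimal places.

1. -79.92192, -119.48839
2. -70.07972, -90.79306
3. 78.90861, -0.06250
4. -54.51333, -56.12482

Point 1:
  Lat: 79° + 55/60 + 18.9/3600 = 79 + 0.916667 + 0.005250 = 79.921917
  S → negative
  λ: 119 + 29/60 + 18.2/3600 = 119.488389
  W → negative
Point 2:
  Lat: 4′ + 47″ = 4.78333′; 70 + 4.78333/60 = 70.079722
  S → negative
  λ: 90° + 47/60 + 35/3600 = 90 + 0.783333 + 0.009722 = 90.793056
  W ⇒ negate
Point 3:
  Latitude: 78 + 54/60 + 31/3600 = 78.908611
  N ⇒ keep positive
  Longitude: 0 + 3/60 + 45/3600 = 0.062500
  W → negative
Point 4:
  Lat: 30.8′ = 0.513333°; total 54.513333
  S → negative
  λ: 56 + 7.4889/60 = 56.124815
  W → negative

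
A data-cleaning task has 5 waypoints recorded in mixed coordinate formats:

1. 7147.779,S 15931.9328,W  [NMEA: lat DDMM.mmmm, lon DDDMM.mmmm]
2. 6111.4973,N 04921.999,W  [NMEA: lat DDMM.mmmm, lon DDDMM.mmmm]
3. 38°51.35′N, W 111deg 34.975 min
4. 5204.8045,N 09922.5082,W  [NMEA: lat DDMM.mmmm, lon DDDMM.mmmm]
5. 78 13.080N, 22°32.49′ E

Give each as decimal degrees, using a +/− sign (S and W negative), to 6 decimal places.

Point 1:
  φ: degrees = first 2 digits = 71, minutes = 47.779; 71 + 47.779/60 = 71.7963167
  hemisphere S, so the sign is −
  λ: split at 3 digits → 159° and 31.9328′; 159 + 31.9328/60 = 159.5322133
  W ⇒ negate
Point 2:
  Latitude: split at 2 digits → 61° and 11.4973′; 61 + 11.4973/60 = 61.1916217
  N → positive
  λ: split at 3 digits → 049° and 21.999′; 49 + 21.999/60 = 49.3666500
  W → negative
Point 3:
  Latitude: 51.35′ = 0.855833°; total 38.8558333
  N ⇒ keep positive
  Longitude: 111 + 34.975/60 = 111.5829167
  W ⇒ negate
Point 4:
  Latitude: degrees = first 2 digits = 52, minutes = 4.8045; 52 + 4.8045/60 = 52.0800750
  N → positive
  Lon: degrees = first 3 digits = 99, minutes = 22.5082; 99 + 22.5082/60 = 99.3751367
  W → negative
Point 5:
  Lat: 13.08′ = 0.218000°; total 78.2180000
  N ⇒ keep positive
  Lon: 32.49′ = 0.541500°; total 22.5415000
  E ⇒ keep positive

1. -71.796317, -159.532213
2. 61.191622, -49.366650
3. 38.855833, -111.582917
4. 52.080075, -99.375137
5. 78.218000, 22.541500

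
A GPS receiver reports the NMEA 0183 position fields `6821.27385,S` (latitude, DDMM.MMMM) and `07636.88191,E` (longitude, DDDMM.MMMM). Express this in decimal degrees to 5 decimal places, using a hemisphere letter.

Latitude: split at 2 digits → 68° and 21.27385′; 68 + 21.27385/60 = 68.354564
Lon: degrees = first 3 digits = 76, minutes = 36.88191; 76 + 36.88191/60 = 76.614699

68.35456° S, 76.61470° E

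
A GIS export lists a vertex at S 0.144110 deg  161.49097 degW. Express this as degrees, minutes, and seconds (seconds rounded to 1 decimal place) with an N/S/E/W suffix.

0°08′38.8″ S, 161°29′27.5″ W

Latitude: 0.144110° → 8.64660′; 0.64660 × 60 = 38.796″
λ: 0.490970° → 29.45820′; 0.45820 × 60 = 27.492″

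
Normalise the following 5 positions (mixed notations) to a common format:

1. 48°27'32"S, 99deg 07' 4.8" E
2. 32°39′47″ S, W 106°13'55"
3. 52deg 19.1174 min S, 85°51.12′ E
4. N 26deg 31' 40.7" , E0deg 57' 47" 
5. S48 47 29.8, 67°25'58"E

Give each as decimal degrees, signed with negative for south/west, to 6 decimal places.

Point 1:
  Lat: 27′ + 32″ = 27.53333′; 48 + 27.53333/60 = 48.4588889
  S → negative
  λ: 99° + 7/60 + 4.8/3600 = 99 + 0.116667 + 0.001333 = 99.1180000
  E → positive
Point 2:
  Latitude: 32 + 39/60 + 47/3600 = 32.6630556
  S ⇒ negate
  λ: 106° + 13/60 + 55/3600 = 106 + 0.216667 + 0.015278 = 106.2319444
  hemisphere W, so the sign is −
Point 3:
  φ: 19.1174′ = 0.318623°; total 52.3186233
  hemisphere S, so the sign is −
  Longitude: 51.12′ = 0.852000°; total 85.8520000
  E ⇒ keep positive
Point 4:
  φ: 26° + 31/60 + 40.7/3600 = 26 + 0.516667 + 0.011306 = 26.5279722
  N ⇒ keep positive
  Lon: 57′ + 47″ = 57.78333′; 0 + 57.78333/60 = 0.9630556
  E ⇒ keep positive
Point 5:
  Lat: 47′ + 29.8″ = 47.49667′; 48 + 47.49667/60 = 48.7916111
  S ⇒ negate
  λ: 67° + 25/60 + 58/3600 = 67 + 0.416667 + 0.016111 = 67.4327778
  E → positive

1. -48.458889, 99.118000
2. -32.663056, -106.231944
3. -52.318623, 85.852000
4. 26.527972, 0.963056
5. -48.791611, 67.432778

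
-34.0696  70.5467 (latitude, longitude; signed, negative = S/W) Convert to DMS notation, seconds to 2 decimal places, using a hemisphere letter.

34°04′10.56″ S, 70°32′48.12″ E

Latitude is negative → S; |value| = 34.069600
Lat: 0.069600 × 60 = 4.17600′ → 4′, remainder × 60 = 10.5600″
Lon: 0.546700° → 32.80200′; 0.80200 × 60 = 48.1200″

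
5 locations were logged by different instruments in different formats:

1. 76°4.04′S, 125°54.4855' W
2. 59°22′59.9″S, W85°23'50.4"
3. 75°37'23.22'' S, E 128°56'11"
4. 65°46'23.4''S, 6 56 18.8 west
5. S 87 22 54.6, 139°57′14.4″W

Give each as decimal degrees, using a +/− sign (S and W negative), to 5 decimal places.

Point 1:
  Lat: 76 + 4.04/60 = 76.067333
  S ⇒ negate
  Lon: 54.4855′ = 0.908092°; total 125.908092
  hemisphere W, so the sign is −
Point 2:
  Lat: 59° + 22/60 + 59.9/3600 = 59 + 0.366667 + 0.016639 = 59.383306
  S ⇒ negate
  Longitude: 23′ + 50.4″ = 23.84000′; 85 + 23.84000/60 = 85.397333
  hemisphere W, so the sign is −
Point 3:
  Latitude: 75 + 37/60 + 23.22/3600 = 75.623117
  S → negative
  Longitude: 128° + 56/60 + 11/3600 = 128 + 0.933333 + 0.003056 = 128.936389
  E ⇒ keep positive
Point 4:
  Latitude: 65° + 46/60 + 23.4/3600 = 65 + 0.766667 + 0.006500 = 65.773167
  S → negative
  λ: 6 + 56/60 + 18.8/3600 = 6.938556
  hemisphere W, so the sign is −
Point 5:
  Lat: 87 + 22/60 + 54.6/3600 = 87.381833
  hemisphere S, so the sign is −
  Longitude: 139 + 57/60 + 14.4/3600 = 139.954000
  hemisphere W, so the sign is −

1. -76.06733, -125.90809
2. -59.38331, -85.39733
3. -75.62312, 128.93639
4. -65.77317, -6.93856
5. -87.38183, -139.95400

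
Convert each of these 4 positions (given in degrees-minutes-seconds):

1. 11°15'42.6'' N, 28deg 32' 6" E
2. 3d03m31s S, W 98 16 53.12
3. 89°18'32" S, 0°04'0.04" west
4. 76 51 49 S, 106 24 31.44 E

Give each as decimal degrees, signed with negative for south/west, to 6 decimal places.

1. 11.261833, 28.535000
2. -3.058611, -98.281422
3. -89.308889, -0.066678
4. -76.863611, 106.408733

Point 1:
  φ: 15′ + 42.6″ = 15.71000′; 11 + 15.71000/60 = 11.2618333
  N → positive
  Longitude: 28 + 32/60 + 6/3600 = 28.5350000
  E → positive
Point 2:
  φ: 3′ + 31″ = 3.51667′; 3 + 3.51667/60 = 3.0586111
  S → negative
  Lon: 16′ + 53.12″ = 16.88533′; 98 + 16.88533/60 = 98.2814222
  W → negative
Point 3:
  φ: 89° + 18/60 + 32/3600 = 89 + 0.300000 + 0.008889 = 89.3088889
  hemisphere S, so the sign is −
  Longitude: 0 + 4/60 + 0.04/3600 = 0.0666778
  W → negative
Point 4:
  Latitude: 76 + 51/60 + 49/3600 = 76.8636111
  S → negative
  λ: 106° + 24/60 + 31.44/3600 = 106 + 0.400000 + 0.008733 = 106.4087333
  E ⇒ keep positive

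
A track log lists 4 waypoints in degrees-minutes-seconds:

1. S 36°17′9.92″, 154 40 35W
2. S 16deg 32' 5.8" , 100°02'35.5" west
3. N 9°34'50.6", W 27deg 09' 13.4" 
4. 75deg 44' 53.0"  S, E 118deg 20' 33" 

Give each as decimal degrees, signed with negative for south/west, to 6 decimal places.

Point 1:
  Latitude: 17′ + 9.92″ = 17.16533′; 36 + 17.16533/60 = 36.2860889
  S ⇒ negate
  Lon: 154 + 40/60 + 35/3600 = 154.6763889
  hemisphere W, so the sign is −
Point 2:
  φ: 32′ + 5.8″ = 32.09667′; 16 + 32.09667/60 = 16.5349444
  S ⇒ negate
  λ: 2′ + 35.5″ = 2.59167′; 100 + 2.59167/60 = 100.0431944
  W → negative
Point 3:
  Lat: 34′ + 50.6″ = 34.84333′; 9 + 34.84333/60 = 9.5807222
  N → positive
  Longitude: 27 + 9/60 + 13.4/3600 = 27.1537222
  W ⇒ negate
Point 4:
  Lat: 75° + 44/60 + 53/3600 = 75 + 0.733333 + 0.014722 = 75.7480556
  S → negative
  Longitude: 118 + 20/60 + 33/3600 = 118.3425000
  E ⇒ keep positive

1. -36.286089, -154.676389
2. -16.534944, -100.043194
3. 9.580722, -27.153722
4. -75.748056, 118.342500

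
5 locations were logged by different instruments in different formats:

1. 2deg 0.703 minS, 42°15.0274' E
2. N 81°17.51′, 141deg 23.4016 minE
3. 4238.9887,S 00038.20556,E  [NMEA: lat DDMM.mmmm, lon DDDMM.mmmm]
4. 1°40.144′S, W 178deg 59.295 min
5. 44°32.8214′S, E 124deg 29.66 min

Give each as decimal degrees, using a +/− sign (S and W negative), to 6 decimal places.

Point 1:
  Latitude: 2 + 0.703/60 = 2.0117167
  S ⇒ negate
  Lon: 15.0274′ = 0.250457°; total 42.2504567
  E ⇒ keep positive
Point 2:
  φ: 81 + 17.51/60 = 81.2918333
  N ⇒ keep positive
  Longitude: 141 + 23.4016/60 = 141.3900267
  E → positive
Point 3:
  φ: degrees = first 2 digits = 42, minutes = 38.9887; 42 + 38.9887/60 = 42.6498117
  S ⇒ negate
  Lon: split at 3 digits → 000° and 38.20556′; 0 + 38.20556/60 = 0.6367593
  E → positive
Point 4:
  Latitude: 40.144′ = 0.669067°; total 1.6690667
  hemisphere S, so the sign is −
  Longitude: 59.295′ = 0.988250°; total 178.9882500
  W ⇒ negate
Point 5:
  φ: 32.8214′ = 0.547023°; total 44.5470233
  hemisphere S, so the sign is −
  Longitude: 124 + 29.66/60 = 124.4943333
  E ⇒ keep positive

1. -2.011717, 42.250457
2. 81.291833, 141.390027
3. -42.649812, 0.636759
4. -1.669067, -178.988250
5. -44.547023, 124.494333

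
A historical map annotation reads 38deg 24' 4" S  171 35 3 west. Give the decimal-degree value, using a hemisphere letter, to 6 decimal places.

38.401111° S, 171.584167° W

Latitude: 38 + 24/60 + 4/3600 = 38.4011111
Lon: 171 + 35/60 + 3/3600 = 171.5841667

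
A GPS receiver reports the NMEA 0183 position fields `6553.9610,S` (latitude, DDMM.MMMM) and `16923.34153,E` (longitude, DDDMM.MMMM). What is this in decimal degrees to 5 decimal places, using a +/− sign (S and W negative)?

Lat: split at 2 digits → 65° and 53.961′; 65 + 53.961/60 = 65.899350
hemisphere S, so the sign is −
Longitude: split at 3 digits → 169° and 23.34153′; 169 + 23.34153/60 = 169.389026
E ⇒ keep positive

-65.89935, 169.38903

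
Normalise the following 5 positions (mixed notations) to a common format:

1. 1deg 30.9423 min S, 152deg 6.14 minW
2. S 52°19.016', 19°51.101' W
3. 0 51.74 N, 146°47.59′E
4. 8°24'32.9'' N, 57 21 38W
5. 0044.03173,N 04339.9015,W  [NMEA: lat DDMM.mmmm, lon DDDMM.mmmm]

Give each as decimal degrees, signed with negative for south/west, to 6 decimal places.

Point 1:
  Latitude: 30.9423′ = 0.515705°; total 1.5157050
  hemisphere S, so the sign is −
  Lon: 152 + 6.14/60 = 152.1023333
  W ⇒ negate
Point 2:
  φ: 19.016′ = 0.316933°; total 52.3169333
  S → negative
  λ: 19 + 51.101/60 = 19.8516833
  W ⇒ negate
Point 3:
  φ: 0 + 51.74/60 = 0.8623333
  N → positive
  Lon: 146 + 47.59/60 = 146.7931667
  E ⇒ keep positive
Point 4:
  φ: 8° + 24/60 + 32.9/3600 = 8 + 0.400000 + 0.009139 = 8.4091389
  N → positive
  λ: 21′ + 38″ = 21.63333′; 57 + 21.63333/60 = 57.3605556
  hemisphere W, so the sign is −
Point 5:
  Latitude: degrees = first 2 digits = 0, minutes = 44.03173; 0 + 44.03173/60 = 0.7338622
  N → positive
  Longitude: split at 3 digits → 043° and 39.9015′; 43 + 39.9015/60 = 43.6650250
  W → negative

1. -1.515705, -152.102333
2. -52.316933, -19.851683
3. 0.862333, 146.793167
4. 8.409139, -57.360556
5. 0.733862, -43.665025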